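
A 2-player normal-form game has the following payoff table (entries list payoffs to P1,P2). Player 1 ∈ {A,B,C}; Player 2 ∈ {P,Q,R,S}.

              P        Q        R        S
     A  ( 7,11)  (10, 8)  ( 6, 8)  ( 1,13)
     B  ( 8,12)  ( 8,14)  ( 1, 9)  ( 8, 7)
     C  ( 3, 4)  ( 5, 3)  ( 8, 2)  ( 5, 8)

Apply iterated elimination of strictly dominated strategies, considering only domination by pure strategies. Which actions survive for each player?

IESDS → P1:{A,B} P2:{P,Q,S}

P2 drop R (P beats it: A:11>8 B:12>9 C:4>2)
P1 drop C (B beats it: P:8>3 Q:8>5 S:8>5)
P1→{A,B} P2→{P,Q,S}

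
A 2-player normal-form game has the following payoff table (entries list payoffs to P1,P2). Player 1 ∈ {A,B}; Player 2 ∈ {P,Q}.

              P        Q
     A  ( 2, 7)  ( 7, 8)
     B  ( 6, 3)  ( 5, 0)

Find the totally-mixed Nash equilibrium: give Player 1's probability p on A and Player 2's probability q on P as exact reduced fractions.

(p,q) = (3/4, 1/3)

P1 indiff ⇒ q·2+(1-q)·7 = q·6+(1-q)·5 ⇒ q(-4) = (1-q)(-2) ⇒ q = 1/3
P2 indiff ⇒ p·7+(1-p)·3 = p·8+(1-p)·0 ⇒ p(-1) = (1-p)(-3) ⇒ p = 3/4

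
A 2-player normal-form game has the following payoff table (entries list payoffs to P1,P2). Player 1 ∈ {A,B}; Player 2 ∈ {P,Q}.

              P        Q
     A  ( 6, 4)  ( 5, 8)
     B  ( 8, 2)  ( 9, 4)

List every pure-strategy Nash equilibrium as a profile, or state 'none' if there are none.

(A,P): not NE [P1→B gives 8>6; P2→Q gives 8>4]
(A,Q): not NE [P1→B gives 9>5]
(B,P): not NE [P2→Q gives 4>2]
(B,Q): NE

PSNE = {(B,Q)}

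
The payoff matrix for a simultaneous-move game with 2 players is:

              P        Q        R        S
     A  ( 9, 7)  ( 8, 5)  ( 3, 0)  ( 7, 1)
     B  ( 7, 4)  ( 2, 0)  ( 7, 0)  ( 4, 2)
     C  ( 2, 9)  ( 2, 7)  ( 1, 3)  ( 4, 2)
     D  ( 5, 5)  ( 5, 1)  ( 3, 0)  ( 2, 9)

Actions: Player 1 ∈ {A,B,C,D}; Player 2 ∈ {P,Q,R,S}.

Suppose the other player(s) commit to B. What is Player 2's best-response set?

P2 best: {P}

u_2(P vs B) = 4
u_2(Q vs B) = 0
u_2(R vs B) = 0
u_2(S vs B) = 2
max payoff 4 at {P}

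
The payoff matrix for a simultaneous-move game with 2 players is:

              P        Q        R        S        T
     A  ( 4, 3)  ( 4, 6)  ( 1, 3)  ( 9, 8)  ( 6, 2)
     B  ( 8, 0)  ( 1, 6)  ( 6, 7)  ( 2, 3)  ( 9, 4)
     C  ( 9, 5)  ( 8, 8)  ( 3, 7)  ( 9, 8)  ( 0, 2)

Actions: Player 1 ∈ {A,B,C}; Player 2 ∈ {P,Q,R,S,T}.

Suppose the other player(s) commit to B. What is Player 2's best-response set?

u_2(P vs B) = 0
u_2(Q vs B) = 6
u_2(R vs B) = 7
u_2(S vs B) = 3
u_2(T vs B) = 4
max payoff 7 at {R}

argmax u_2 = {R}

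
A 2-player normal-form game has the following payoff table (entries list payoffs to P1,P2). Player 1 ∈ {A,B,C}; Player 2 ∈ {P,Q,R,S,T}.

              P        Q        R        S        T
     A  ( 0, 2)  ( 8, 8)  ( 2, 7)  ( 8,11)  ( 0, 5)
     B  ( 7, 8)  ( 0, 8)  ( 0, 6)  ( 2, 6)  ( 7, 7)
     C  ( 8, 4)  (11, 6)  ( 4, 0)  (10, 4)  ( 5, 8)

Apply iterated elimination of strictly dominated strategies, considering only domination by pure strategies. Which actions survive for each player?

P1 drop A (C beats it: P:8>0 Q:11>8 R:4>2 S:10>8 T:5>0)
P2 drop R (P beats it: B:8>6 C:4>0)
P2 drop S (Q beats it: B:8>6 C:6>4)
P1→{B,C} P2→{P,Q,T}

Survivors P1:{B,C} P2:{P,Q,T}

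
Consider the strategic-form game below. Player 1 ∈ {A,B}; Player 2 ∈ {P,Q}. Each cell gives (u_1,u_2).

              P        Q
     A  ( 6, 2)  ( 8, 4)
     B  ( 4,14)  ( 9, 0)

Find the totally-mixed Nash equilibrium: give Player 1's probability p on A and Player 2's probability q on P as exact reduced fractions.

p=7/8, q=1/3

P1 indiff ⇒ q·6+(1-q)·8 = q·4+(1-q)·9 ⇒ q(2) = (1-q)(1) ⇒ q = 1/3
P2 indiff ⇒ p·2+(1-p)·14 = p·4+(1-p)·0 ⇒ p(-2) = (1-p)(-14) ⇒ p = 7/8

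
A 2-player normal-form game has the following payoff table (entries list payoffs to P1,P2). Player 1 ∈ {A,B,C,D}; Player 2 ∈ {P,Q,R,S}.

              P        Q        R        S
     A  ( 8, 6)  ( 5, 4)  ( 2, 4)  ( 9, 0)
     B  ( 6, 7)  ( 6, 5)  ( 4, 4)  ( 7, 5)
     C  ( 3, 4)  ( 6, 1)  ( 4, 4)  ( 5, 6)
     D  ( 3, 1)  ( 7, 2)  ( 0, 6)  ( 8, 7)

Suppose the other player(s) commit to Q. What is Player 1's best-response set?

u_1(A vs Q) = 5
u_1(B vs Q) = 6
u_1(C vs Q) = 6
u_1(D vs Q) = 7
max payoff 7 at {D}

BR_1 = {D}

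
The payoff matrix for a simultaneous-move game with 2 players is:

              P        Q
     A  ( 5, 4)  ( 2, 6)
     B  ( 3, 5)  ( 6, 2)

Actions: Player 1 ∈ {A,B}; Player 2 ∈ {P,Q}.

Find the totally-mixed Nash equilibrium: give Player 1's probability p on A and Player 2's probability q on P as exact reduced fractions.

P1 indiff ⇒ q·5+(1-q)·2 = q·3+(1-q)·6 ⇒ q(2) = (1-q)(4) ⇒ q = 2/3
P2 indiff ⇒ p·4+(1-p)·5 = p·6+(1-p)·2 ⇒ p(-2) = (1-p)(-3) ⇒ p = 3/5

P1 mixes 3/5 on A; P2 mixes 2/3 on P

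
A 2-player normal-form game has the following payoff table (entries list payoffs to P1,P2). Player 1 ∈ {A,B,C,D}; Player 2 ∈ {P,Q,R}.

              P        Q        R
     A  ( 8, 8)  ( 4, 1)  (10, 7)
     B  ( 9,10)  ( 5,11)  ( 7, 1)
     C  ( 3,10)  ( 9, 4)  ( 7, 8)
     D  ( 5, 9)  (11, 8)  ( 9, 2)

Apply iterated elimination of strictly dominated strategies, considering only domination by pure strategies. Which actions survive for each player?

Remaining: P1:{B,D} P2:{P,Q}

P1 drop C (D beats it: P:5>3 Q:11>9 R:9>7)
P2 drop R (P beats it: A:8>7 B:10>1 D:9>2)
P1 drop A (B beats it: P:9>8 Q:5>4)
P1→{B,D} P2→{P,Q}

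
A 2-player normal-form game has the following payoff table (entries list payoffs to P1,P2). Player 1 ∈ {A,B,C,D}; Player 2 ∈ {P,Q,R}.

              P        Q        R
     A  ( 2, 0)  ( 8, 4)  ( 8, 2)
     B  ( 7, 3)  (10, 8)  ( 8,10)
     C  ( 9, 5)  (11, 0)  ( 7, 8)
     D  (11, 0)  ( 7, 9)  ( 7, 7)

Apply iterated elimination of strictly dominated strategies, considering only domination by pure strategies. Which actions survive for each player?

Remaining: P1:{A,B,C} P2:{Q,R}

P2 drop P (R beats it: A:2>0 B:10>3 C:8>5 D:7>0)
P1 drop D (A beats it: Q:8>7 R:8>7)
P1→{A,B,C} P2→{Q,R}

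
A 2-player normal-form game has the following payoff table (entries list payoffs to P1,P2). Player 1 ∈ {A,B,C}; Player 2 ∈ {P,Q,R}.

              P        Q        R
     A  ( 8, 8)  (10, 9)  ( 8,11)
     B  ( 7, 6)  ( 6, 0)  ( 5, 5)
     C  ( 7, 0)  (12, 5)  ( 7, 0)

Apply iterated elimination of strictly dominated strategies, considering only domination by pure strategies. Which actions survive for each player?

IESDS → P1:{A,C} P2:{Q,R}

P1 drop B (A beats it: P:8>7 Q:10>6 R:8>5)
P2 drop P (Q beats it: A:9>8 C:5>0)
P1→{A,C} P2→{Q,R}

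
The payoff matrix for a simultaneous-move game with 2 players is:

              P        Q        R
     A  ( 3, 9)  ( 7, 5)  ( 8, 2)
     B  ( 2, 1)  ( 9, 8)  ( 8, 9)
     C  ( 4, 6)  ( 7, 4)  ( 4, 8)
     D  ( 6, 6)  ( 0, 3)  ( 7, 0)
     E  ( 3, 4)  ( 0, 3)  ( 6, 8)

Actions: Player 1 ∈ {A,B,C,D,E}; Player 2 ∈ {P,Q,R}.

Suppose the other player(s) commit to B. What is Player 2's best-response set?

u_2(P vs B) = 1
u_2(Q vs B) = 8
u_2(R vs B) = 9
max payoff 9 at {R}

P2 best: {R}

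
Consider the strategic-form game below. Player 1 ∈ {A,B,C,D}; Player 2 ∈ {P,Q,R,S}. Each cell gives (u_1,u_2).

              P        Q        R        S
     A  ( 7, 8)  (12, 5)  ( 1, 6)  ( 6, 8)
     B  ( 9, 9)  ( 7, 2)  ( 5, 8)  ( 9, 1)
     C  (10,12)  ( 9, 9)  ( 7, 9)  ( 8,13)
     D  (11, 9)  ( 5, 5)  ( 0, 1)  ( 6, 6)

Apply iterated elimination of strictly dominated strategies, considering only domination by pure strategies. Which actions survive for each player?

Survivors P1:{B,C,D} P2:{P,S}

P2 drop Q (P beats it: A:8>5 B:9>2 C:12>9 D:9>5)
P1 drop A (B beats it: P:9>7 R:5>1 S:9>6)
P2 drop R (P beats it: B:9>8 C:12>9 D:9>1)
P1→{B,C,D} P2→{P,S}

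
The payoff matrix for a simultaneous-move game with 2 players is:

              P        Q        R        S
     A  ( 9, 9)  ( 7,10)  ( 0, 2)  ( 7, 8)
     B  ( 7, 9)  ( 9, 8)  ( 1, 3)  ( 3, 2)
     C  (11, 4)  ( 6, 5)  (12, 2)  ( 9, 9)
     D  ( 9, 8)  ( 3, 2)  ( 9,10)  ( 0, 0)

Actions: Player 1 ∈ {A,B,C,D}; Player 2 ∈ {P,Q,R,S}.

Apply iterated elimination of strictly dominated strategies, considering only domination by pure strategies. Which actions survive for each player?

IESDS → P1:{A,B,C} P2:{P,Q,S}

P1 drop D (C beats it: P:11>9 Q:6>3 R:12>9 S:9>0)
P2 drop R (P beats it: A:9>2 B:9>3 C:4>2)
P1→{A,B,C} P2→{P,Q,S}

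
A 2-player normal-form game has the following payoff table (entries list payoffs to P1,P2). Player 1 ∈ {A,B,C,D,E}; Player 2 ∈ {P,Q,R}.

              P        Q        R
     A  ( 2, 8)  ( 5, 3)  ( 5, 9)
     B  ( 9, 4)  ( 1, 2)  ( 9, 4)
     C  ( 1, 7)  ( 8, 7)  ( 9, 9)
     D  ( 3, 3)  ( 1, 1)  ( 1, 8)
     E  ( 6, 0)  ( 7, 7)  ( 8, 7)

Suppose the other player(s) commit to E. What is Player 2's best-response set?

BR_2 = {Q,R}

u_2(P vs E) = 0
u_2(Q vs E) = 7
u_2(R vs E) = 7
max payoff 7 at {Q,R}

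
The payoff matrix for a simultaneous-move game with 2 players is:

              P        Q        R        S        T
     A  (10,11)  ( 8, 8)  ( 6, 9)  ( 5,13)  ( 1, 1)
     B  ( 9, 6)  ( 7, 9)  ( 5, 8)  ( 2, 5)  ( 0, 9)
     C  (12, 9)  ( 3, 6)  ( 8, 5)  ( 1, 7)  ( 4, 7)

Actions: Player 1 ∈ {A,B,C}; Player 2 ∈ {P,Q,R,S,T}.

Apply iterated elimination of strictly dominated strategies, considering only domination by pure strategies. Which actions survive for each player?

P1 drop B (A beats it: P:10>9 Q:8>7 R:6>5 S:5>2 T:1>0)
P2 drop Q (P beats it: A:11>8 C:9>6)
P2 drop R (P beats it: A:11>9 C:9>5)
P2 drop T (P beats it: A:11>1 C:9>7)
P1→{A,C} P2→{P,S}

Remaining: P1:{A,C} P2:{P,S}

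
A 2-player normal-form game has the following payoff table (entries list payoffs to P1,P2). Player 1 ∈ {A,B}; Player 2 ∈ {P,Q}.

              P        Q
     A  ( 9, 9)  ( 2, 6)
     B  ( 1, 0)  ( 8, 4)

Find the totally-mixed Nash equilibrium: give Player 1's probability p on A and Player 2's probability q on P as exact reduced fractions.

P1 mixes 4/7 on A; P2 mixes 3/7 on P

P1 indiff ⇒ q·9+(1-q)·2 = q·1+(1-q)·8 ⇒ q(8) = (1-q)(6) ⇒ q = 3/7
P2 indiff ⇒ p·9+(1-p)·0 = p·6+(1-p)·4 ⇒ p(3) = (1-p)(4) ⇒ p = 4/7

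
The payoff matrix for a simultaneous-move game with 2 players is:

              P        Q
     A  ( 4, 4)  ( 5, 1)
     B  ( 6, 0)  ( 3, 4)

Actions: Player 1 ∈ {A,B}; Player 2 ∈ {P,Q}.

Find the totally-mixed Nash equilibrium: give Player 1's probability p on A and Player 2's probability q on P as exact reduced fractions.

P1 indiff ⇒ q·4+(1-q)·5 = q·6+(1-q)·3 ⇒ q(-2) = (1-q)(-2) ⇒ q = 1/2
P2 indiff ⇒ p·4+(1-p)·0 = p·1+(1-p)·4 ⇒ p(3) = (1-p)(4) ⇒ p = 4/7

(p,q) = (4/7, 1/2)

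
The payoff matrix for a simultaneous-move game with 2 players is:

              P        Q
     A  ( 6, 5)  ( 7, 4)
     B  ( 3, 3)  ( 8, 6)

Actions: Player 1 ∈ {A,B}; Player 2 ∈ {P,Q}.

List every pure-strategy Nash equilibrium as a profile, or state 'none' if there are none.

(A,P): NE
(A,Q): not NE [P1→B gives 8>7; P2→P gives 5>4]
(B,P): not NE [P1→A gives 6>3; P2→Q gives 6>3]
(B,Q): NE

Nash profiles: (A,P), (B,Q)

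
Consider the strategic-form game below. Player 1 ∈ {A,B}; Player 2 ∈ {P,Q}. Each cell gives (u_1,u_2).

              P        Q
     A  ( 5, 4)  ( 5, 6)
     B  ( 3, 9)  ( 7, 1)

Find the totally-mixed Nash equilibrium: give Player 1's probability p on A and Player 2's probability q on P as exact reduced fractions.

P1 indiff ⇒ q·5+(1-q)·5 = q·3+(1-q)·7 ⇒ q(2) = (1-q)(2) ⇒ q = 1/2
P2 indiff ⇒ p·4+(1-p)·9 = p·6+(1-p)·1 ⇒ p(-2) = (1-p)(-8) ⇒ p = 4/5

p=4/5, q=1/2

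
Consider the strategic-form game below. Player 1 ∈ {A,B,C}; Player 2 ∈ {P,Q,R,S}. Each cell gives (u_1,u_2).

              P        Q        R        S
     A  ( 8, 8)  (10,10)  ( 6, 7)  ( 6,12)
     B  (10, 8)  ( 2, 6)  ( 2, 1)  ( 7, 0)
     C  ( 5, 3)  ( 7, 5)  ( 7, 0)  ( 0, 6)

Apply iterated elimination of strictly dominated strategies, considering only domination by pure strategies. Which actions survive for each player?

P2 drop R (P beats it: A:8>7 B:8>1 C:3>0)
P1 drop C (A beats it: P:8>5 Q:10>7 S:6>0)
P1→{A,B} P2→{P,Q,S}

Remaining: P1:{A,B} P2:{P,Q,S}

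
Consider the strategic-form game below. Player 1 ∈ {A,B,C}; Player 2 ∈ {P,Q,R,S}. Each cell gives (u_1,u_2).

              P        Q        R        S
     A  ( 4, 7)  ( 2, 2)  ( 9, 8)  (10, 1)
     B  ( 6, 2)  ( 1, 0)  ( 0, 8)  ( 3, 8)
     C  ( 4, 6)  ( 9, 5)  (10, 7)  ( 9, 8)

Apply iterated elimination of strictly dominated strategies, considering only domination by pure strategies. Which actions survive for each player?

Survivors P1:{A,C} P2:{R,S}

P2 drop P (R beats it: A:8>7 B:8>2 C:7>6)
P1 drop B (A beats it: Q:2>1 R:9>0 S:10>3)
P2 drop Q (R beats it: A:8>2 C:7>5)
P1→{A,C} P2→{R,S}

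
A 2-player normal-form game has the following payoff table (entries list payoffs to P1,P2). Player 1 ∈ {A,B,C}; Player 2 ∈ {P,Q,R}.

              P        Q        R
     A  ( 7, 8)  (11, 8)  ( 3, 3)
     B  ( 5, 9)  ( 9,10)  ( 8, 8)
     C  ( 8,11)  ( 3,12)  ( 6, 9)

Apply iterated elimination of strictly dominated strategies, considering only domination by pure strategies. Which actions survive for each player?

P2 drop R (P beats it: A:8>3 B:9>8 C:11>9)
P1 drop B (A beats it: P:7>5 Q:11>9)
P1→{A,C} P2→{P,Q}

Survivors P1:{A,C} P2:{P,Q}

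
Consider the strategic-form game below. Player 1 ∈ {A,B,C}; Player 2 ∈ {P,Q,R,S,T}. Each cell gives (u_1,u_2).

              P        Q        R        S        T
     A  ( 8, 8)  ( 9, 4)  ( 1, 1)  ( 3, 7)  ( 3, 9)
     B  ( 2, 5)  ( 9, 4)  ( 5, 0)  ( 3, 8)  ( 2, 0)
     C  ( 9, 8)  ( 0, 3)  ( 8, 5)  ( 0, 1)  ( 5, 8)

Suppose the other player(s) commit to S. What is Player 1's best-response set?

P1 best: {A,B}

u_1(A vs S) = 3
u_1(B vs S) = 3
u_1(C vs S) = 0
max payoff 3 at {A,B}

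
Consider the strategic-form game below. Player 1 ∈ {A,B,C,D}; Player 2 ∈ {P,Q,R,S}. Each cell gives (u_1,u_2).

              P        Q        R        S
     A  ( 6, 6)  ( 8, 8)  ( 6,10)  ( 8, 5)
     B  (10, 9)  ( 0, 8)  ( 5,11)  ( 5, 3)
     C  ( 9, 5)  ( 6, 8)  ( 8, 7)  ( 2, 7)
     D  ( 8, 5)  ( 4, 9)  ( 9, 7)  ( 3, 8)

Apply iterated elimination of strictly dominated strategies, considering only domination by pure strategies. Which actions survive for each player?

P2 drop P (R beats it: A:10>6 B:11>9 C:7>5 D:7>5)
P1 drop B (A beats it: Q:8>0 R:6>5 S:8>5)
P2 drop S (Q beats it: A:8>5 C:8>7 D:9>8)
P1→{A,C,D} P2→{Q,R}

Remaining: P1:{A,C,D} P2:{Q,R}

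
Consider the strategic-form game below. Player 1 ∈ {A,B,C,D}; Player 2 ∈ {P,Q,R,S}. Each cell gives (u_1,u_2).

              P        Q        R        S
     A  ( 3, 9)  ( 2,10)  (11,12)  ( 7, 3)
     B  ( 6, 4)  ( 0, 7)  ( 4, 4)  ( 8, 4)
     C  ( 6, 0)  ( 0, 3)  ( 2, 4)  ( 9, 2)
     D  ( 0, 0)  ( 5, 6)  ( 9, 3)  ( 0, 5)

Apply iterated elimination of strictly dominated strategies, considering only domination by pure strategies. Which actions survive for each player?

P2 drop P (Q beats it: A:10>9 B:7>4 C:3>0 D:6>0)
P2 drop S (Q beats it: A:10>3 B:7>4 C:3>2 D:6>5)
P1 drop B (A beats it: Q:2>0 R:11>4)
P1 drop C (A beats it: Q:2>0 R:11>2)
P1→{A,D} P2→{Q,R}

Survivors P1:{A,D} P2:{Q,R}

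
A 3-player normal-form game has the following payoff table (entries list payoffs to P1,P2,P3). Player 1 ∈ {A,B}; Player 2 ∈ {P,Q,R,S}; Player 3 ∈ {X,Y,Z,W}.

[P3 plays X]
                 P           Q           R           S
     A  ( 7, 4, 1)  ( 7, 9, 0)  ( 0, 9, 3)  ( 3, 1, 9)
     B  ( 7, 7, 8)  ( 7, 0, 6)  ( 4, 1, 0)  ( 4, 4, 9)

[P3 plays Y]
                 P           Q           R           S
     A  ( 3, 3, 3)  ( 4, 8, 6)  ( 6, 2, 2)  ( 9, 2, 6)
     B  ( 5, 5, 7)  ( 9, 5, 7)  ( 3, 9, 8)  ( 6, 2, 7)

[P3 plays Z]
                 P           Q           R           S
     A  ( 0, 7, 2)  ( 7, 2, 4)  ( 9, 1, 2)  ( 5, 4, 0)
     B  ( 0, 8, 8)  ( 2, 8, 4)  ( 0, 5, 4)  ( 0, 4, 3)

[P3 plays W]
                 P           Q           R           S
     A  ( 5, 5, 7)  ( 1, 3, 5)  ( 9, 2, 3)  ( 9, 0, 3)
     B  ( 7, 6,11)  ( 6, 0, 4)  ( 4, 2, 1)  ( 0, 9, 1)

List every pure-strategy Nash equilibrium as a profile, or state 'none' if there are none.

(A,P,X): not NE [P2→R gives 9>4; P3→W gives 7>1]
(A,P,Y): not NE [P1→B gives 5>3; P2→Q gives 8>3; P3→W gives 7>3]
(A,P,Z): not NE [P3→W gives 7>2]
(A,P,W): not NE [P1→B gives 7>5]
(A,Q,X): not NE [P3→Y gives 6>0]
(A,Q,Y): not NE [P1→B gives 9>4]
(A,Q,Z): not NE [P2→P gives 7>2; P3→Y gives 6>4]
(A,Q,W): not NE [P1→B gives 6>1; P2→P gives 5>3; P3→Y gives 6>5]
(A,R,X): not NE [P1→B gives 4>0]
(A,R,Y): not NE [P2→Q gives 8>2; P3→W gives 3>2]
(A,R,Z): not NE [P2→P gives 7>1; P3→W gives 3>2]
(A,R,W): not NE [P2→P gives 5>2]
(A,S,X): not NE [P1→B gives 4>3; P2→R gives 9>1]
(A,S,Y): not NE [P2→Q gives 8>2; P3→X gives 9>6]
(A,S,Z): not NE [P2→P gives 7>4; P3→X gives 9>0]
(A,S,W): not NE [P2→P gives 5>0; P3→X gives 9>3]
(B,P,X): not NE [P3→W gives 11>8]
(B,P,Y): not NE [P2→R gives 9>5; P3→W gives 11>7]
(B,P,Z): not NE [P3→W gives 11>8]
(B,P,W): not NE [P2→S gives 9>6]
(B,Q,X): not NE [P2→P gives 7>0; P3→Y gives 7>6]
(B,Q,Y): not NE [P2→R gives 9>5]
(B,Q,Z): not NE [P1→A gives 7>2; P3→Y gives 7>4]
(B,Q,W): not NE [P2→S gives 9>0; P3→Y gives 7>4]
(B,R,X): not NE [P2→P gives 7>1; P3→Y gives 8>0]
(B,R,Y): not NE [P1→A gives 6>3]
(B,R,Z): not NE [P1→A gives 9>0; P2→Q gives 8>5; P3→Y gives 8>4]
(B,R,W): not NE [P1→A gives 9>4; P2→S gives 9>2; P3→Y gives 8>1]
(B,S,X): not NE [P2→P gives 7>4]
(B,S,Y): not NE [P1→A gives 9>6; P2→R gives 9>2; P3→X gives 9>7]
(B,S,Z): not NE [P1→A gives 5>0; P2→Q gives 8>4; P3→X gives 9>3]
(B,S,W): not NE [P1→A gives 9>0; P3→X gives 9>1]

PSNE: ∅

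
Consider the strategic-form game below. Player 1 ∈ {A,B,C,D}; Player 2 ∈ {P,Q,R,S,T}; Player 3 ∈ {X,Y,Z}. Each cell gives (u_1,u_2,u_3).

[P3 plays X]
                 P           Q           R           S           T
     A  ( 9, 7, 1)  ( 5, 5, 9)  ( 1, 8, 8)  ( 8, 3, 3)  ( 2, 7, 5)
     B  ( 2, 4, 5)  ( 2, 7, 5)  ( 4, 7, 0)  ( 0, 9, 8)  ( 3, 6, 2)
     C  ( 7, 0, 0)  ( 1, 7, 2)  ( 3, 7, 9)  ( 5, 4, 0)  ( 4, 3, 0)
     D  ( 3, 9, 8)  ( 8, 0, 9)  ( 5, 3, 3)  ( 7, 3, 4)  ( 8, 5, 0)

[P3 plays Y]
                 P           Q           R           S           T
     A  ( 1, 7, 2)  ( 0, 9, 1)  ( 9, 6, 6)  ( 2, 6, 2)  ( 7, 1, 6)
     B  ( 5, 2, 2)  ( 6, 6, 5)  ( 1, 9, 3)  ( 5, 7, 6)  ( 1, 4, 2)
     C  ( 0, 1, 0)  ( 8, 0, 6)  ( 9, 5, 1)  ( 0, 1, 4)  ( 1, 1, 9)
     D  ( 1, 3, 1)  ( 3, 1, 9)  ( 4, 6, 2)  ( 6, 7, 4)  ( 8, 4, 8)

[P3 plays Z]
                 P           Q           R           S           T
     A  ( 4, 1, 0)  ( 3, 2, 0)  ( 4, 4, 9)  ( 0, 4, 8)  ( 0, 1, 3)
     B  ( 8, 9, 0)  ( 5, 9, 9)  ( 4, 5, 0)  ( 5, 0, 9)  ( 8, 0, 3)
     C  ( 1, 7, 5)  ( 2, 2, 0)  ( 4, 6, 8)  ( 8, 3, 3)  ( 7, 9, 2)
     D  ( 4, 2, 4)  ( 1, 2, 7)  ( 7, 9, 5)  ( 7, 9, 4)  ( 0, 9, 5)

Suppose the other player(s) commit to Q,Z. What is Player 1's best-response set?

argmax u_1 = {B}

u_1(A vs Q,Z) = 3
u_1(B vs Q,Z) = 5
u_1(C vs Q,Z) = 2
u_1(D vs Q,Z) = 1
max payoff 5 at {B}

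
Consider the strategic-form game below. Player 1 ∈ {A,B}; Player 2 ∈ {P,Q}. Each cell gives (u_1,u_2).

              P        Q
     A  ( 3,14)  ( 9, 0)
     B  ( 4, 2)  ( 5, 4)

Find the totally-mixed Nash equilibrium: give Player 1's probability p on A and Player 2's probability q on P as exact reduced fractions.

P1 mixes 1/8 on A; P2 mixes 4/5 on P

P1 indiff ⇒ q·3+(1-q)·9 = q·4+(1-q)·5 ⇒ q(-1) = (1-q)(-4) ⇒ q = 4/5
P2 indiff ⇒ p·14+(1-p)·2 = p·0+(1-p)·4 ⇒ p(14) = (1-p)(2) ⇒ p = 1/8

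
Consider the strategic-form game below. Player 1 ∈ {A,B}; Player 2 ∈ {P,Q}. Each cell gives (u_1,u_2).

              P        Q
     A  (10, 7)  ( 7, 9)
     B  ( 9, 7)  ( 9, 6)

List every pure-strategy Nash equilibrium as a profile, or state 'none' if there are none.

No pure NE.

(A,P): not NE [P2→Q gives 9>7]
(A,Q): not NE [P1→B gives 9>7]
(B,P): not NE [P1→A gives 10>9]
(B,Q): not NE [P2→P gives 7>6]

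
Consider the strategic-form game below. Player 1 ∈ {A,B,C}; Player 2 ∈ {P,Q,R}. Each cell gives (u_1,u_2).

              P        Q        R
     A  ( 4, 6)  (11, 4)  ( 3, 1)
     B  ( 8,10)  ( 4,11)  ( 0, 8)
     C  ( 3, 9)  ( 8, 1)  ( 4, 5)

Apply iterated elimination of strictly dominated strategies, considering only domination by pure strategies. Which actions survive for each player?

P2 drop R (P beats it: A:6>1 B:10>8 C:9>5)
P1 drop C (A beats it: P:4>3 Q:11>8)
P1→{A,B} P2→{P,Q}

IESDS → P1:{A,B} P2:{P,Q}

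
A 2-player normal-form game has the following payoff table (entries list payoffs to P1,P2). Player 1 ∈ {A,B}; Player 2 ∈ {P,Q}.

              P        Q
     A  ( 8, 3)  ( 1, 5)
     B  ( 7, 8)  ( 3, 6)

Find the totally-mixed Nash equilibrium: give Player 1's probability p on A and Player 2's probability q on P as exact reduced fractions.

P1 indiff ⇒ q·8+(1-q)·1 = q·7+(1-q)·3 ⇒ q(1) = (1-q)(2) ⇒ q = 2/3
P2 indiff ⇒ p·3+(1-p)·8 = p·5+(1-p)·6 ⇒ p(-2) = (1-p)(-2) ⇒ p = 1/2

(p,q) = (1/2, 2/3)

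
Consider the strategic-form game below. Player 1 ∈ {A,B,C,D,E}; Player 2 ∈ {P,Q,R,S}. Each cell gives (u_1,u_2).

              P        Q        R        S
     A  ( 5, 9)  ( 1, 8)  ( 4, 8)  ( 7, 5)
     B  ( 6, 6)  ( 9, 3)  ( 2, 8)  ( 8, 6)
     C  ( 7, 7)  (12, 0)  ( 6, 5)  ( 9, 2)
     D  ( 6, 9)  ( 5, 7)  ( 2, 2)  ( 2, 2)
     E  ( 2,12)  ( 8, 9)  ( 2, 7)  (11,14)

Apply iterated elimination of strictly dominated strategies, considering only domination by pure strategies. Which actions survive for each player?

Remaining: P1:{C,E} P2:{P,S}

P1 drop A (C beats it: P:7>5 Q:12>1 R:6>4 S:9>7)
P1 drop B (C beats it: P:7>6 Q:12>9 R:6>2 S:9>8)
P1 drop D (C beats it: P:7>6 Q:12>5 R:6>2 S:9>2)
P2 drop Q (P beats it: C:7>0 E:12>9)
P2 drop R (P beats it: C:7>5 E:12>7)
P1→{C,E} P2→{P,S}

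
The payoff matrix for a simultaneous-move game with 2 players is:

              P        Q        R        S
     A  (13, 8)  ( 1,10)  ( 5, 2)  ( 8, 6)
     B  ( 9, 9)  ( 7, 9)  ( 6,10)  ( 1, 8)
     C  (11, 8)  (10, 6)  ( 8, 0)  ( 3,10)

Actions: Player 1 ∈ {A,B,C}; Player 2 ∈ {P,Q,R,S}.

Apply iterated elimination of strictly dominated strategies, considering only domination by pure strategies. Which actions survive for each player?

P1 drop B (C beats it: P:11>9 Q:10>7 R:8>6 S:3>1)
P2 drop R (P beats it: A:8>2 C:8>0)
P1→{A,C} P2→{P,Q,S}

IESDS → P1:{A,C} P2:{P,Q,S}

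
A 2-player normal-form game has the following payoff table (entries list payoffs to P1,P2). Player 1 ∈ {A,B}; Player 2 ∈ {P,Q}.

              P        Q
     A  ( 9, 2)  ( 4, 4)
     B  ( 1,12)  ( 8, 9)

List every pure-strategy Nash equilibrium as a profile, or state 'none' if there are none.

(A,P): not NE [P2→Q gives 4>2]
(A,Q): not NE [P1→B gives 8>4]
(B,P): not NE [P1→A gives 9>1]
(B,Q): not NE [P2→P gives 12>9]

PSNE: ∅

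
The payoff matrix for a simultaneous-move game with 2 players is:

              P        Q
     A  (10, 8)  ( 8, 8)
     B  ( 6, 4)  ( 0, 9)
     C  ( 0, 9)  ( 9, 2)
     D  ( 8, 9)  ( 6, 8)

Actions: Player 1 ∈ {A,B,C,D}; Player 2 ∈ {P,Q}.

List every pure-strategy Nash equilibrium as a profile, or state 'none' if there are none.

Nash profiles: (A,P)

(A,P): NE
(A,Q): not NE [P1→C gives 9>8]
(B,P): not NE [P1→A gives 10>6; P2→Q gives 9>4]
(B,Q): not NE [P1→C gives 9>0]
(C,P): not NE [P1→A gives 10>0]
(C,Q): not NE [P2→P gives 9>2]
(D,P): not NE [P1→A gives 10>8]
(D,Q): not NE [P1→C gives 9>6; P2→P gives 9>8]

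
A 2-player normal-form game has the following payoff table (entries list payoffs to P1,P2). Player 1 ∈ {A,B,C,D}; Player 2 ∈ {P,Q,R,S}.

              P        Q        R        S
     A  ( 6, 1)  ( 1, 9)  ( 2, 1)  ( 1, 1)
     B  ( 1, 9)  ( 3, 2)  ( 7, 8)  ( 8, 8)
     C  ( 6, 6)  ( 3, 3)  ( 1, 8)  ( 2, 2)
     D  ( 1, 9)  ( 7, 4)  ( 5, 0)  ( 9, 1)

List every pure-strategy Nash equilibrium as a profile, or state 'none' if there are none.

(A,P): not NE [P2→Q gives 9>1]
(A,Q): not NE [P1→D gives 7>1]
(A,R): not NE [P1→B gives 7>2; P2→Q gives 9>1]
(A,S): not NE [P1→D gives 9>1; P2→Q gives 9>1]
(B,P): not NE [P1→C gives 6>1]
(B,Q): not NE [P1→D gives 7>3; P2→P gives 9>2]
(B,R): not NE [P2→P gives 9>8]
(B,S): not NE [P1→D gives 9>8; P2→P gives 9>8]
(C,P): not NE [P2→R gives 8>6]
(C,Q): not NE [P1→D gives 7>3; P2→R gives 8>3]
(C,R): not NE [P1→B gives 7>1]
(C,S): not NE [P1→D gives 9>2; P2→R gives 8>2]
(D,P): not NE [P1→C gives 6>1]
(D,Q): not NE [P2→P gives 9>4]
(D,R): not NE [P1→B gives 7>5; P2→P gives 9>0]
(D,S): not NE [P2→P gives 9>1]

No pure NE.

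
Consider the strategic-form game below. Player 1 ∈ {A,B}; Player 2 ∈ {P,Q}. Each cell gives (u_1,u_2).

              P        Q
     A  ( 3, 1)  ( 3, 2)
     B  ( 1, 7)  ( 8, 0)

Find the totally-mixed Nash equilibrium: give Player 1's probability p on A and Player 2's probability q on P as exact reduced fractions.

(p,q) = (7/8, 5/7)

P1 indiff ⇒ q·3+(1-q)·3 = q·1+(1-q)·8 ⇒ q(2) = (1-q)(5) ⇒ q = 5/7
P2 indiff ⇒ p·1+(1-p)·7 = p·2+(1-p)·0 ⇒ p(-1) = (1-p)(-7) ⇒ p = 7/8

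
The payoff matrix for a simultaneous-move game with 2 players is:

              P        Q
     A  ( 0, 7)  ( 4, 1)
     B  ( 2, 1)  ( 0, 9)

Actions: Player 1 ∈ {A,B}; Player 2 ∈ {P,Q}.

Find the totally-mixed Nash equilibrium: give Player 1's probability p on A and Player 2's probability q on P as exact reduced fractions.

p=4/7, q=2/3

P1 indiff ⇒ q·0+(1-q)·4 = q·2+(1-q)·0 ⇒ q(-2) = (1-q)(-4) ⇒ q = 2/3
P2 indiff ⇒ p·7+(1-p)·1 = p·1+(1-p)·9 ⇒ p(6) = (1-p)(8) ⇒ p = 4/7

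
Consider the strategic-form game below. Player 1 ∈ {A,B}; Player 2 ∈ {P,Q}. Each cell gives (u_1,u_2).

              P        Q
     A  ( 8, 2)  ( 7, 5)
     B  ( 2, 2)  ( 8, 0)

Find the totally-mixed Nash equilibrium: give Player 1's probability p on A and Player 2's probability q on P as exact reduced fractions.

p=2/5, q=1/7

P1 indiff ⇒ q·8+(1-q)·7 = q·2+(1-q)·8 ⇒ q(6) = (1-q)(1) ⇒ q = 1/7
P2 indiff ⇒ p·2+(1-p)·2 = p·5+(1-p)·0 ⇒ p(-3) = (1-p)(-2) ⇒ p = 2/5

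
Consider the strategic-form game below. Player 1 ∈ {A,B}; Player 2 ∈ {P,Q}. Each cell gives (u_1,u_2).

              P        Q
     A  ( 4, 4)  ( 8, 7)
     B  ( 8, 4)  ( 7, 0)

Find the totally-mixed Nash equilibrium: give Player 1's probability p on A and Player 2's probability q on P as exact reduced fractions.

(p,q) = (4/7, 1/5)

P1 indiff ⇒ q·4+(1-q)·8 = q·8+(1-q)·7 ⇒ q(-4) = (1-q)(-1) ⇒ q = 1/5
P2 indiff ⇒ p·4+(1-p)·4 = p·7+(1-p)·0 ⇒ p(-3) = (1-p)(-4) ⇒ p = 4/7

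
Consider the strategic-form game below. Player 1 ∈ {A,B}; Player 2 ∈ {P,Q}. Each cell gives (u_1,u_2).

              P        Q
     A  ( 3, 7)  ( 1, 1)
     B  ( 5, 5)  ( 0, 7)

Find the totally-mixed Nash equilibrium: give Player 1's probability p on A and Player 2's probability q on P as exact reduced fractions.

P1 indiff ⇒ q·3+(1-q)·1 = q·5+(1-q)·0 ⇒ q(-2) = (1-q)(-1) ⇒ q = 1/3
P2 indiff ⇒ p·7+(1-p)·5 = p·1+(1-p)·7 ⇒ p(6) = (1-p)(2) ⇒ p = 1/4

(p,q) = (1/4, 1/3)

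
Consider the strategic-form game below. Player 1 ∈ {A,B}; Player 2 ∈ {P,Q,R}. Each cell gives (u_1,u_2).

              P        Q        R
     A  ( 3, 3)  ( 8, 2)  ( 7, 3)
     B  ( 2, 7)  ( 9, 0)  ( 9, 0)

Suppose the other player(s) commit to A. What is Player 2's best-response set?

argmax u_2 = {P,R}

u_2(P vs A) = 3
u_2(Q vs A) = 2
u_2(R vs A) = 3
max payoff 3 at {P,R}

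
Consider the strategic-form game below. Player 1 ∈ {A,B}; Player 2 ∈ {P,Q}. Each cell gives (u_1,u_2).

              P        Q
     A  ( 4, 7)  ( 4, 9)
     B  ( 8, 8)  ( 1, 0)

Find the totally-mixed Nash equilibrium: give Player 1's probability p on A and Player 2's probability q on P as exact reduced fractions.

p=4/5, q=3/7

P1 indiff ⇒ q·4+(1-q)·4 = q·8+(1-q)·1 ⇒ q(-4) = (1-q)(-3) ⇒ q = 3/7
P2 indiff ⇒ p·7+(1-p)·8 = p·9+(1-p)·0 ⇒ p(-2) = (1-p)(-8) ⇒ p = 4/5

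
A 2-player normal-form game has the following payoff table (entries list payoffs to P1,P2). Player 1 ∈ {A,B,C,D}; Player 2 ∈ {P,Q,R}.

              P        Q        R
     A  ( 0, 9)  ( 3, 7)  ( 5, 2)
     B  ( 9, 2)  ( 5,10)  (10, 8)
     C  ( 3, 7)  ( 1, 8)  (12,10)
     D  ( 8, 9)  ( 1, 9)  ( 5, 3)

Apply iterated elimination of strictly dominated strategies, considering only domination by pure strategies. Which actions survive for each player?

P1 drop A (B beats it: P:9>0 Q:5>3 R:10>5)
P1 drop D (B beats it: P:9>8 Q:5>1 R:10>5)
P2 drop P (Q beats it: B:10>2 C:8>7)
P1→{B,C} P2→{Q,R}

Remaining: P1:{B,C} P2:{Q,R}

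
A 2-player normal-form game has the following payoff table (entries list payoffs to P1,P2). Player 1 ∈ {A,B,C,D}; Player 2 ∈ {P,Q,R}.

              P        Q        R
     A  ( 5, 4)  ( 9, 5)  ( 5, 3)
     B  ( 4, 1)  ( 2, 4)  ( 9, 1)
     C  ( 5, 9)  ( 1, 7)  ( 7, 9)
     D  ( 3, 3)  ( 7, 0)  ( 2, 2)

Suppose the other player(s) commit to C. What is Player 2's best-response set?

argmax u_2 = {P,R}

u_2(P vs C) = 9
u_2(Q vs C) = 7
u_2(R vs C) = 9
max payoff 9 at {P,R}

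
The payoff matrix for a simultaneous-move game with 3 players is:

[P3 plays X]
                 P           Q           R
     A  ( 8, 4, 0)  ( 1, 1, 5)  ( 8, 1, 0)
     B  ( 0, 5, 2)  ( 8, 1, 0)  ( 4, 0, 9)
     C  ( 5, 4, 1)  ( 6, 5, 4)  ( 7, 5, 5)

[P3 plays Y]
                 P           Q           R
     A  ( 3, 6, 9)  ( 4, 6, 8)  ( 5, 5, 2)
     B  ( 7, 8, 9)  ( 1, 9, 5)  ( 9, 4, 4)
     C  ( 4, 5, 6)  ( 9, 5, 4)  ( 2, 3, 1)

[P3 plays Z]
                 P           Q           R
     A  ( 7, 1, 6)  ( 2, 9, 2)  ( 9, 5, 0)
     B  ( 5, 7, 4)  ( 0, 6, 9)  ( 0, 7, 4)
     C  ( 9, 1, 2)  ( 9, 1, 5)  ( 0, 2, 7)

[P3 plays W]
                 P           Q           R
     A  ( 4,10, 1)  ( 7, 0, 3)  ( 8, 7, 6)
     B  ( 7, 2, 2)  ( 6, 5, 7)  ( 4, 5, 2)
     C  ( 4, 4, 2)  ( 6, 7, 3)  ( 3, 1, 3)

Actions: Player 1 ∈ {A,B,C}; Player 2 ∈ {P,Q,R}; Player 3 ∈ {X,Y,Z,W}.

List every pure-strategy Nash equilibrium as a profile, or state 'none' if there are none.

(A,P,X): not NE [P3→Y gives 9>0]
(A,P,Y): not NE [P1→B gives 7>3]
(A,P,Z): not NE [P1→C gives 9>7; P2→Q gives 9>1; P3→Y gives 9>6]
(A,P,W): not NE [P1→B gives 7>4; P3→Y gives 9>1]
(A,Q,X): not NE [P1→B gives 8>1; P2→P gives 4>1; P3→Y gives 8>5]
(A,Q,Y): not NE [P1→C gives 9>4]
(A,Q,Z): not NE [P1→C gives 9>2; P3→Y gives 8>2]
(A,Q,W): not NE [P2→P gives 10>0; P3→Y gives 8>3]
(A,R,X): not NE [P2→P gives 4>1; P3→W gives 6>0]
(A,R,Y): not NE [P1→B gives 9>5; P2→Q gives 6>5; P3→W gives 6>2]
(A,R,Z): not NE [P2→Q gives 9>5; P3→W gives 6>0]
(A,R,W): not NE [P2→P gives 10>7]
(B,P,X): not NE [P1→A gives 8>0; P3→Y gives 9>2]
(B,P,Y): not NE [P2→Q gives 9>8]
(B,P,Z): not NE [P1→C gives 9>5; P3→Y gives 9>4]
(B,P,W): not NE [P2→R gives 5>2; P3→Y gives 9>2]
(B,Q,X): not NE [P2→P gives 5>1; P3→Z gives 9>0]
(B,Q,Y): not NE [P1→C gives 9>1; P3→Z gives 9>5]
(B,Q,Z): not NE [P1→C gives 9>0; P2→R gives 7>6]
(B,Q,W): not NE [P1→A gives 7>6; P3→Z gives 9>7]
(B,R,X): not NE [P1→A gives 8>4; P2→P gives 5>0]
(B,R,Y): not NE [P2→Q gives 9>4; P3→X gives 9>4]
(B,R,Z): not NE [P1→A gives 9>0; P3→X gives 9>4]
(B,R,W): not NE [P1→A gives 8>4; P3→X gives 9>2]
(C,P,X): not NE [P1→A gives 8>5; P2→R gives 5>4; P3→Y gives 6>1]
(C,P,Y): not NE [P1→B gives 7>4]
(C,P,Z): not NE [P2→R gives 2>1; P3→Y gives 6>2]
(C,P,W): not NE [P1→B gives 7>4; P2→Q gives 7>4; P3→Y gives 6>2]
(C,Q,X): not NE [P1→B gives 8>6; P3→Z gives 5>4]
(C,Q,Y): not NE [P3→Z gives 5>4]
(C,Q,Z): not NE [P2→R gives 2>1]
(C,Q,W): not NE [P1→A gives 7>6; P3→Z gives 5>3]
(C,R,X): not NE [P1→A gives 8>7; P3→Z gives 7>5]
(C,R,Y): not NE [P1→B gives 9>2; P2→Q gives 5>3; P3→Z gives 7>1]
(C,R,Z): not NE [P1→A gives 9>0]
(C,R,W): not NE [P1→A gives 8>3; P2→Q gives 7>1; P3→Z gives 7>3]

Equilibria: none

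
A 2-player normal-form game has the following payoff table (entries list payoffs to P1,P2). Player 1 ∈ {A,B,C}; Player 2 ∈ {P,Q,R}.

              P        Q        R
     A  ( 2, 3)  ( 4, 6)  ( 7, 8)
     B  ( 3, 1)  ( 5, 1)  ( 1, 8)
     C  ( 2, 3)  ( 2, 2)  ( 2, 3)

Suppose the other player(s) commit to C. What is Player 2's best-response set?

u_2(P vs C) = 3
u_2(Q vs C) = 2
u_2(R vs C) = 3
max payoff 3 at {P,R}

BR_2 = {P,R}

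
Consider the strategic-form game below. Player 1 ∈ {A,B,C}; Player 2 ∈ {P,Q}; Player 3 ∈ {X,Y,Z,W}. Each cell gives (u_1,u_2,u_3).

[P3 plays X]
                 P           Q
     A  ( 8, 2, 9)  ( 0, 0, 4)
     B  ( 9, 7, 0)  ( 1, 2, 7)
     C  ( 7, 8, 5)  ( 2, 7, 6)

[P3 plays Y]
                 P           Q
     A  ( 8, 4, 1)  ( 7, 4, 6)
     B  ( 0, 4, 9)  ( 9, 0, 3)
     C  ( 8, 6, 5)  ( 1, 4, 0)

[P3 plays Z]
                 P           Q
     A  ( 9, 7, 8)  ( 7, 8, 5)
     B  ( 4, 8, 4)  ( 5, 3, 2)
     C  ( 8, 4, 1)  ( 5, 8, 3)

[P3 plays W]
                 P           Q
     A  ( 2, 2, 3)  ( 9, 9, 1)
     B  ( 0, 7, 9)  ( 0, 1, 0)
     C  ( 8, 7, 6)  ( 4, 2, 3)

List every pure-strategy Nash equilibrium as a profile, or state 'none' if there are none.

NE set: (C,P,W)

(A,P,X): not NE [P1→B gives 9>8]
(A,P,Y): not NE [P3→X gives 9>1]
(A,P,Z): not NE [P2→Q gives 8>7; P3→X gives 9>8]
(A,P,W): not NE [P1→C gives 8>2; P2→Q gives 9>2; P3→X gives 9>3]
(A,Q,X): not NE [P1→C gives 2>0; P2→P gives 2>0; P3→Y gives 6>4]
(A,Q,Y): not NE [P1→B gives 9>7]
(A,Q,Z): not NE [P3→Y gives 6>5]
(A,Q,W): not NE [P3→Y gives 6>1]
(B,P,X): not NE [P3→W gives 9>0]
(B,P,Y): not NE [P1→C gives 8>0]
(B,P,Z): not NE [P1→A gives 9>4; P3→W gives 9>4]
(B,P,W): not NE [P1→C gives 8>0]
(B,Q,X): not NE [P1→C gives 2>1; P2→P gives 7>2]
(B,Q,Y): not NE [P2→P gives 4>0; P3→X gives 7>3]
(B,Q,Z): not NE [P1→A gives 7>5; P2→P gives 8>3; P3→X gives 7>2]
(B,Q,W): not NE [P1→A gives 9>0; P2→P gives 7>1; P3→X gives 7>0]
(C,P,X): not NE [P1→B gives 9>7; P3→W gives 6>5]
(C,P,Y): not NE [P3→W gives 6>5]
(C,P,Z): not NE [P1→A gives 9>8; P2→Q gives 8>4; P3→W gives 6>1]
(C,P,W): NE
(C,Q,X): not NE [P2→P gives 8>7]
(C,Q,Y): not NE [P1→B gives 9>1; P2→P gives 6>4; P3→X gives 6>0]
(C,Q,Z): not NE [P1→A gives 7>5; P3→X gives 6>3]
(C,Q,W): not NE [P1→A gives 9>4; P2→P gives 7>2; P3→X gives 6>3]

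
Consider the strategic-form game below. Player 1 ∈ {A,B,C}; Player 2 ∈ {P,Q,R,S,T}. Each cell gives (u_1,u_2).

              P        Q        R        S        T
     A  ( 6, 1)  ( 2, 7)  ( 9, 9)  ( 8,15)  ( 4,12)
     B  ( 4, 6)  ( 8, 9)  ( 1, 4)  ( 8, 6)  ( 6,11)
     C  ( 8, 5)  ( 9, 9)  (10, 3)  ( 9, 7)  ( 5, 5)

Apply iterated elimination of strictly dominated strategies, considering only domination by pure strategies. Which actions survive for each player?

Remaining: P1:{B,C} P2:{Q,T}

P1 drop A (C beats it: P:8>6 Q:9>2 R:10>9 S:9>8 T:5>4)
P2 drop P (Q beats it: B:9>6 C:9>5)
P2 drop R (Q beats it: B:9>4 C:9>3)
P2 drop S (Q beats it: B:9>6 C:9>7)
P1→{B,C} P2→{Q,T}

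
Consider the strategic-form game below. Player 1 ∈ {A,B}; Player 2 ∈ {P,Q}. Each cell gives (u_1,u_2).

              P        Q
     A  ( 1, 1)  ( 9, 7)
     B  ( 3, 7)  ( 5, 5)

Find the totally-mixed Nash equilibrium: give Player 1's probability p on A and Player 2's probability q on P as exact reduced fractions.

P1 mixes 1/4 on A; P2 mixes 2/3 on P

P1 indiff ⇒ q·1+(1-q)·9 = q·3+(1-q)·5 ⇒ q(-2) = (1-q)(-4) ⇒ q = 2/3
P2 indiff ⇒ p·1+(1-p)·7 = p·7+(1-p)·5 ⇒ p(-6) = (1-p)(-2) ⇒ p = 1/4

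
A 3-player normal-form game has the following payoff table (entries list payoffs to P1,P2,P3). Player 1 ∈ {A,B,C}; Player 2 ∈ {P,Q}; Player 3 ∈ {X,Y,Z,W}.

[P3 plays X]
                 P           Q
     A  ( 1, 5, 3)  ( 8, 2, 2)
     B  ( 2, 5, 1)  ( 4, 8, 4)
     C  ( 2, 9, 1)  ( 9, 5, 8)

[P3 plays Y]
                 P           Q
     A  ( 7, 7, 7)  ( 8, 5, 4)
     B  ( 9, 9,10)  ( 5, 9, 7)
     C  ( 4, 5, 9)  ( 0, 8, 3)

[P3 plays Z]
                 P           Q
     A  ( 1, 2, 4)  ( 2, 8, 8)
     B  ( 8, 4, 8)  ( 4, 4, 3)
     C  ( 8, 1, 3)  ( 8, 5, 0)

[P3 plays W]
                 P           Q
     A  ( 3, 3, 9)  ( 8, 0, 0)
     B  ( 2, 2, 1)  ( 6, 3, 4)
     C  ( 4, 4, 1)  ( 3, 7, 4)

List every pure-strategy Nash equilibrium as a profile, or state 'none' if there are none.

(A,P,X): not NE [P1→C gives 2>1; P3→W gives 9>3]
(A,P,Y): not NE [P1→B gives 9>7; P3→W gives 9>7]
(A,P,Z): not NE [P1→C gives 8>1; P2→Q gives 8>2; P3→W gives 9>4]
(A,P,W): not NE [P1→C gives 4>3]
(A,Q,X): not NE [P1→C gives 9>8; P2→P gives 5>2; P3→Z gives 8>2]
(A,Q,Y): not NE [P2→P gives 7>5; P3→Z gives 8>4]
(A,Q,Z): not NE [P1→C gives 8>2]
(A,Q,W): not NE [P2→P gives 3>0; P3→Z gives 8>0]
(B,P,X): not NE [P2→Q gives 8>5; P3→Y gives 10>1]
(B,P,Y): NE
(B,P,Z): not NE [P3→Y gives 10>8]
(B,P,W): not NE [P1→C gives 4>2; P2→Q gives 3>2; P3→Y gives 10>1]
(B,Q,X): not NE [P1→C gives 9>4; P3→Y gives 7>4]
(B,Q,Y): not NE [P1→A gives 8>5]
(B,Q,Z): not NE [P1→C gives 8>4; P3→Y gives 7>3]
(B,Q,W): not NE [P1→A gives 8>6; P3→Y gives 7>4]
(C,P,X): not NE [P3→Y gives 9>1]
(C,P,Y): not NE [P1→B gives 9>4; P2→Q gives 8>5]
(C,P,Z): not NE [P2→Q gives 5>1; P3→Y gives 9>3]
(C,P,W): not NE [P2→Q gives 7>4; P3→Y gives 9>1]
(C,Q,X): not NE [P2→P gives 9>5]
(C,Q,Y): not NE [P1→A gives 8>0; P3→X gives 8>3]
(C,Q,Z): not NE [P3→X gives 8>0]
(C,Q,W): not NE [P1→A gives 8>3; P3→X gives 8>4]

PSNE = {(B,P,Y)}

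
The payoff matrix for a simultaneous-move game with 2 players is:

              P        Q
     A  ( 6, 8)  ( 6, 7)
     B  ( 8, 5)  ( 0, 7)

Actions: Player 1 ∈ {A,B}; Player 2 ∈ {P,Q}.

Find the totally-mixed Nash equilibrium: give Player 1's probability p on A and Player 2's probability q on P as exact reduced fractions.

P1 indiff ⇒ q·6+(1-q)·6 = q·8+(1-q)·0 ⇒ q(-2) = (1-q)(-6) ⇒ q = 3/4
P2 indiff ⇒ p·8+(1-p)·5 = p·7+(1-p)·7 ⇒ p(1) = (1-p)(2) ⇒ p = 2/3

p=2/3, q=3/4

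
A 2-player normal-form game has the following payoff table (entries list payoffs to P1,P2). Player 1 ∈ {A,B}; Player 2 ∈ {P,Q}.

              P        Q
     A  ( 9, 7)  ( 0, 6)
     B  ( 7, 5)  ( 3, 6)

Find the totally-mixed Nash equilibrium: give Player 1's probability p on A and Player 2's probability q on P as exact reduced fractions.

p=1/2, q=3/5

P1 indiff ⇒ q·9+(1-q)·0 = q·7+(1-q)·3 ⇒ q(2) = (1-q)(3) ⇒ q = 3/5
P2 indiff ⇒ p·7+(1-p)·5 = p·6+(1-p)·6 ⇒ p(1) = (1-p)(1) ⇒ p = 1/2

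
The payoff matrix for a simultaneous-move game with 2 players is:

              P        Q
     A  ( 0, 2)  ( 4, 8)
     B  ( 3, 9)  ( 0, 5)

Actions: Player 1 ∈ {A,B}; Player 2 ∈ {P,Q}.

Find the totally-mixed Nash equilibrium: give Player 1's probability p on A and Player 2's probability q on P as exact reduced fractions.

P1 mixes 2/5 on A; P2 mixes 4/7 on P

P1 indiff ⇒ q·0+(1-q)·4 = q·3+(1-q)·0 ⇒ q(-3) = (1-q)(-4) ⇒ q = 4/7
P2 indiff ⇒ p·2+(1-p)·9 = p·8+(1-p)·5 ⇒ p(-6) = (1-p)(-4) ⇒ p = 2/5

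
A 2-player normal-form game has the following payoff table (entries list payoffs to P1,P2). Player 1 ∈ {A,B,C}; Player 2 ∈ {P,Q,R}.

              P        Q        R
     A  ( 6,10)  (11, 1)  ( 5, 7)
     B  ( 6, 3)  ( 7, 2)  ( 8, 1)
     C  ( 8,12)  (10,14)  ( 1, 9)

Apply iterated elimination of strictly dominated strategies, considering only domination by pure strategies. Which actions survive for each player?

P2 drop R (P beats it: A:10>7 B:3>1 C:12>9)
P1 drop B (C beats it: P:8>6 Q:10>7)
P1→{A,C} P2→{P,Q}

Survivors P1:{A,C} P2:{P,Q}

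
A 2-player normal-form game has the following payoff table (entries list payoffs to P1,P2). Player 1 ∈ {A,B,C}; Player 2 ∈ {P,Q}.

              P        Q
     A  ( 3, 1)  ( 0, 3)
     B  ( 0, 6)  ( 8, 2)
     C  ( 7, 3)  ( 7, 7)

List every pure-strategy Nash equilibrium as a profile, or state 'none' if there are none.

(A,P): not NE [P1→C gives 7>3; P2→Q gives 3>1]
(A,Q): not NE [P1→B gives 8>0]
(B,P): not NE [P1→C gives 7>0]
(B,Q): not NE [P2→P gives 6>2]
(C,P): not NE [P2→Q gives 7>3]
(C,Q): not NE [P1→B gives 8>7]

PSNE: ∅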